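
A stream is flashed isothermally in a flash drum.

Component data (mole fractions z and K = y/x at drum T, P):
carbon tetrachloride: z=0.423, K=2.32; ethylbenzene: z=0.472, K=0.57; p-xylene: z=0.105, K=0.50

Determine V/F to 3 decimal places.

Rachford–Rice: g(V/F) = Σ zᵢ(Kᵢ−1)/(1+V/F(Kᵢ−1)) = 0.
Check two-phase: ΣzᵢKᵢ = 1.303 > 1 and Σzᵢ/Kᵢ = 1.220 > 1, so g(0) = 0.303 > 0 and g(1) = -0.220 < 0.
Newton–Raphson from V/F = 0.39:
  V/F = 0.390: g = 0.0595, g' = -0.488 → V/F = 0.512
  V/F = 0.512: g = 0.0023, g' = -0.453 → V/F = 0.517
Converged at V/F = 0.517.

V/F = 0.517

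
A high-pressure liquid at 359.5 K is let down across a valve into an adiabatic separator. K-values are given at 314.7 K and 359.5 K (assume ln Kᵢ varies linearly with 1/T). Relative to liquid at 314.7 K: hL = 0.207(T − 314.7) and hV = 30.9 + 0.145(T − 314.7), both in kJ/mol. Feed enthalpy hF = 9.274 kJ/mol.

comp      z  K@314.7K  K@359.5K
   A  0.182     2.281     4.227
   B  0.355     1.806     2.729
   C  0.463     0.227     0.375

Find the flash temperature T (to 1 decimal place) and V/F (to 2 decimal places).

T = 319.2 K, V/F = 0.27

Adiabatic flash: solve Rachford–Rice at each trial T, then check hF = ψ·hV(T) + (1−ψ)·hL(T).
  T = 314.7 K: K = (2.281, 1.806, 0.227), RR gives ψ = 0.212, H_out = 6.537 kJ/mol
  T = 359.5 K: K = (4.227, 2.729, 0.375), RR gives ψ = 0.641, H_out = 27.292 kJ/mol
  T = 337.1 K: K = (3.169, 2.251, 0.297), RR gives ψ = 0.458, H_out = 18.152 kJ/mol
  T = 325.9 K: K = (2.704, 2.024, 0.261), RR gives ψ = 0.350, H_out = 12.892 kJ/mol
  T = 320.3 K: K = (2.487, 1.914, 0.244), RR gives ψ = 0.286, H_out = 9.903 kJ/mol
  T = 317.5 K: K = (2.383, 1.860, 0.235), RR gives ψ = 0.250, H_out = 8.276 kJ/mol
  T = 318.9 K: K = (2.435, 1.887, 0.239), RR gives ψ = 0.269, H_out = 9.102 kJ/mol
Linear interpolation between T = 318.9 (H_out = 9.102) and T = 320.3 (H_out = 9.903) on hF = 9.274 gives T ≈ 319.2 K, at which ψ = 0.27.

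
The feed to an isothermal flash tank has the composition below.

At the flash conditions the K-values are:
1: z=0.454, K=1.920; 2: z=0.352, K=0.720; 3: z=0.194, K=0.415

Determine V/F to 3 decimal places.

V/F = 0.532

Rachford–Rice: g(V/F) = Σ zᵢ(Kᵢ−1)/(1+V/F(Kᵢ−1)) = 0.
g(0) = ΣzᵢKᵢ − 1 = 0.206 and g(1) = 1 − Σzᵢ/Kᵢ = -0.193, so a root lies in (0, 1).
Newton–Raphson from V/F = 0.5:
  V/F = 0.500: g = 0.0111, g' = -0.350 → V/F = 0.532
Converged at V/F = 0.532.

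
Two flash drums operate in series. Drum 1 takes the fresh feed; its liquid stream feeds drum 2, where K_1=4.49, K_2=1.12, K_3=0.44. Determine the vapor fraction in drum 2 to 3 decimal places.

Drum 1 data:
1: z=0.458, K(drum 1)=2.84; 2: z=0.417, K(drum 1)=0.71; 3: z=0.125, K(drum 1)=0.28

V/F (drum 2) = 0.701

Drum 1:
Newton iteration, ψ₁⁰ = 0.5:
  ψ₁ = 0.500: g = 0.1569, g' = -0.627 → ψ₁ = 0.750
  ψ₁ = 0.750: g = 0.0037, g' = -0.637 → ψ₁ = 0.756
Converged at ψ₁ = 0.756.
Drum-1 compositions:
  1: x = 0.192, y = 0.544
  2: x = 0.534, y = 0.379
  3: x = 0.274, y = 0.077
Drum-2 feed = drum-1 liquid: z₂ = (0.1915, 0.5341, 0.2744).
Drum 2:
Material balance + equilibrium reduce to Σ zᵢ(Kᵢ−1)/(1+ψ₂(Kᵢ−1)) = 0.
Feasibility: ΣzᵢKᵢ = 1.579, Σzᵢ/Kᵢ = 1.143 — both > 1, two phases present.
Iterate (Newton) starting at ψ₂ = 0.5:
  ψ₂ = 0.500: g = 0.0906, g' = -0.482 → ψ₂ = 0.688
  ψ₂ = 0.688: g = 0.0059, g' = -0.436 → ψ₂ = 0.701
Converged at ψ₂ = 0.701.
  1: x = 0.056, y = 0.249
  2: x = 0.493, y = 0.552
  3: x = 0.452, y = 0.199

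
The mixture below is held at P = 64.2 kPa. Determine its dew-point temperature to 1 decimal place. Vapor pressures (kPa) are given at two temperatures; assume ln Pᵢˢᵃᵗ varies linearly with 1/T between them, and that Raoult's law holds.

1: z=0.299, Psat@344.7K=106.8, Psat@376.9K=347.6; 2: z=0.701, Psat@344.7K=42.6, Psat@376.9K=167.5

Dew-point temperature: Σzᵢ·P/Pᵢˢᵃᵗ(T) = 1. Interpolate ln Pᵢˢᵃᵗ = aᵢ + bᵢ/T.
  T = 344.7 K: ΣzᵢP/Pᵢˢᵃᵗ = 1.2362
  T = 376.9 K: ΣzᵢP/Pᵢˢᵃᵗ = 0.3239
  T = 360.8 K: ΣzᵢP/Pᵢˢᵃᵗ = 0.6138
  T = 352.8 K: ΣzᵢP/Pᵢˢᵃᵗ = 0.8621
  T = 348.8 K: ΣzᵢP/Pᵢˢᵃᵗ = 1.0279
  T = 350.8 K: ΣzᵢP/Pᵢˢᵃᵗ = 0.9409
Interpolating between 348.8 K and 350.8 K gives T ≈ 349.4 K.

T = 349.4 K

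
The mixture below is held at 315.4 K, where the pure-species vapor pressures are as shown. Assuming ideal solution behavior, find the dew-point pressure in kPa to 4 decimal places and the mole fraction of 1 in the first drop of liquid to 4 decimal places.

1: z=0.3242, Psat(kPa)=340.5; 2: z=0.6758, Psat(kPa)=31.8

At the dew point ψ → 1, so Σzᵢ/Kᵢ = 1 with Kᵢ = Pᵢˢᵃᵗ/P ⇒ 1/P = Σzᵢ/Pᵢˢᵃᵗ.
1/P = 0.3242/340.5 + 0.6758/31.8 = 0.0222037 ⇒ P = 45.0375 kPa
xᵢ = zᵢP/Pᵢˢᵃᵗ ⇒ x_1 = 0.3242·45.0375/340.5 = 0.0429

Pdew = 45.0375 kPa, x_1 = 0.0429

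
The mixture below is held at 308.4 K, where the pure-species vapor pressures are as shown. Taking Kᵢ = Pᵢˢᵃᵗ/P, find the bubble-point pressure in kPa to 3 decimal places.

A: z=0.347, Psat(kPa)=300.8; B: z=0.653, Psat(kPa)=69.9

Pbub = 150.022 kPa

At the bubble point ψ → 0, so ΣzᵢKᵢ = 1 with Kᵢ = Pᵢˢᵃᵗ/P ⇒ P = ΣzᵢPᵢˢᵃᵗ.
P = 0.347·300.8 + 0.653·69.9 = 150.022 kPa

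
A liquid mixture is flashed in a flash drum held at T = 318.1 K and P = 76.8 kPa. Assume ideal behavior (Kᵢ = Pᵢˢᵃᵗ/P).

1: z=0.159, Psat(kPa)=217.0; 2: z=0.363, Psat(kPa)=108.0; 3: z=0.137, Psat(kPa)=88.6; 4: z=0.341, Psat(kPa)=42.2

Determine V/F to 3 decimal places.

V/F = 0.827

Raoult's law: Kᵢ = Pᵢˢᵃᵗ/P = Pᵢˢᵃᵗ/76.8.
  K_1 = 217.0/76.8 = 2.82552, K_2 = 108.0/76.8 = 1.40625, K_3 = 88.6/76.8 = 1.15365, K_4 = 42.2/76.8 = 0.54948
Rachford–Rice: g(V/F) = Σ zᵢ(Kᵢ−1)/(1+V/F(Kᵢ−1)) = 0.
Check two-phase: ΣzᵢKᵢ = 1.305 > 1 and Σzᵢ/Kᵢ = 1.054 > 1, so g(0) = 0.305 > 0 and g(1) = -0.054 < 0.
Newton iteration, V/F⁰ = 0.34:
  V/F = 0.340: g = 0.1473, g' = -0.347 → V/F = 0.764
  V/F = 0.764: g = 0.0184, g' = -0.291 → V/F = 0.827
Converged at V/F = 0.827.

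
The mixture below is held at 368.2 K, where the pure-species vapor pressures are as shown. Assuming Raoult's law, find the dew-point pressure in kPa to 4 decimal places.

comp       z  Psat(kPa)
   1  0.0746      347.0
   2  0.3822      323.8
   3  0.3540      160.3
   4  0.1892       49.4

At the dew point ψ → 1, so Σzᵢ/Kᵢ = 1 with Kᵢ = Pᵢˢᵃᵗ/P ⇒ 1/P = Σzᵢ/Pᵢˢᵃᵗ.
1/P = 0.0746/347.0 + 0.3822/323.8 + 0.3540/160.3 + 0.1892/49.4 = 0.0074337 ⇒ P = 134.5232 kPa

Pdew = 134.5232 kPa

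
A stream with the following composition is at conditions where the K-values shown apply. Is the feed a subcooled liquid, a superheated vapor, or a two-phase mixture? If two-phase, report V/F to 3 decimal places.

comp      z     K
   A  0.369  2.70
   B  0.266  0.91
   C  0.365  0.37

ΣzᵢKᵢ = 1.373; Σzᵢ/Kᵢ = 1.415.
Both exceed 1, so a two-phase solution exists.
Iterate (Newton) starting at ψ = 0.67:
  ψ = 0.670: g = -0.1301, g' = -0.669 → ψ = 0.476
  ψ = 0.476: g = -0.0065, g' = -0.624 → ψ = 0.465
Converged at ψ = 0.465.

two-phase, V/F = 0.465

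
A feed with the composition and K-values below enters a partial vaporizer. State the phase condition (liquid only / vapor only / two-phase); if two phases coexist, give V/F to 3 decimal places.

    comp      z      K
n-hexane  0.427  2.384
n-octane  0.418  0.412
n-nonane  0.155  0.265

two-phase, V/F = 0.265

ΣzᵢKᵢ = 1.231; Σzᵢ/Kᵢ = 1.779.
Both exceed 1, so a two-phase solution exists.
Let ψ = V/F and solve Σ zᵢ(Kᵢ−1)/(1+ψ(Kᵢ−1)) = 0.
Newton–Raphson from ψ = 0.63:
  ψ = 0.630: g = -0.2869, g' = -0.888 → ψ = 0.307
  ψ = 0.307: g = -0.0324, g' = -0.758 → ψ = 0.264
  ψ = 0.264: g = 0.0002, g' = -0.770 → ψ = 0.265
Converged at ψ = 0.265.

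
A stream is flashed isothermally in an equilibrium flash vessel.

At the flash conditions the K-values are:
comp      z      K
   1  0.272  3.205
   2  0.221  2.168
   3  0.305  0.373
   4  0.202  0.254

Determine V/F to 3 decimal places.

V/F = 0.426

Material balance + equilibrium reduce to Σ zᵢ(Kᵢ−1)/(1+V/F(Kᵢ−1)) = 0.
Check two-phase: ΣzᵢKᵢ = 1.516 > 1 and Σzᵢ/Kᵢ = 1.800 > 1, so g(0) = 0.516 > 0 and g(1) = -0.800 < 0.
Iterate (Newton) starting at V/F = 0.64:
  V/F = 0.640: g = -0.2113, g' = -1.072 → V/F = 0.443
  V/F = 0.443: g = -0.0163, g' = -0.950 → V/F = 0.426
Converged at V/F = 0.426.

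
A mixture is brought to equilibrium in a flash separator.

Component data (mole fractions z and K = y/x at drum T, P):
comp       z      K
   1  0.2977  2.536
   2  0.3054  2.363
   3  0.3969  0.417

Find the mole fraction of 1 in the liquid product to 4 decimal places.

Rachford–Rice: g(β) = Σ zᵢ(Kᵢ−1)/(1+β(Kᵢ−1)) = 0.
Check two-phase: ΣzᵢKᵢ = 1.6421 > 1 and Σzᵢ/Kᵢ = 1.1984 > 1, so g(0) = 0.6421 > 0 and g(1) = -0.1984 < 0.
Newton iteration, β⁰ = 0.5:
  β = 0.5000: g = 0.17959, g' = -0.6941 → β = 0.7587
  β = 0.7587: g = 0.00086, g' = -0.7207 → β = 0.7599
Converged at β = 0.7599.
Compositions from xᵢ = zᵢ/(1+β(Kᵢ−1)), yᵢ = Kᵢxᵢ:
  1: x = 0.1374, y = 0.3484
  2: x = 0.1500, y = 0.3545
  3: x = 0.7126, y = 0.2972

x_1 = 0.1374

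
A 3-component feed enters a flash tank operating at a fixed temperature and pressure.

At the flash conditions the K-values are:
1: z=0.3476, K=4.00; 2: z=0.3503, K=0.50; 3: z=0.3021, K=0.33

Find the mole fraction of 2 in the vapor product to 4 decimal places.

Rachford–Rice: g(ψ) = Σ zᵢ(Kᵢ−1)/(1+ψ(Kᵢ−1)) = 0.
Feasibility: ΣzᵢKᵢ = 1.6652, Σzᵢ/Kᵢ = 1.7030 — both > 1, two phases present.
Newton iteration, ψ⁰ = 0.45:
  ψ = 0.4500: g = -0.07203, g' = -0.9902 → ψ = 0.3773
  ψ = 0.3773: g = 0.00242, g' = -1.0643 → ψ = 0.3795
Converged at ψ = 0.3795.
Compositions from xᵢ = zᵢ/(1+ψ(Kᵢ−1)), yᵢ = Kᵢxᵢ:
  1: x = 0.1625, y = 0.6501
  2: x = 0.4323, y = 0.2162
  3: x = 0.4051, y = 0.1337

y_2 = 0.2162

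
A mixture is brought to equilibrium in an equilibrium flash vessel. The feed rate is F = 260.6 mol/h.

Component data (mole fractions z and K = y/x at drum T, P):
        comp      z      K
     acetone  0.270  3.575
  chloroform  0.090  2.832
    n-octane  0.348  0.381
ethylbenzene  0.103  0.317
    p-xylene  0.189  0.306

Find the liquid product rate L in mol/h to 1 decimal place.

L = 187.0 mol/h

Material balance + equilibrium reduce to Σ zᵢ(Kᵢ−1)/(1+ψ(Kᵢ−1)) = 0.
g(0) = ΣzᵢKᵢ − 1 = 0.443 and g(1) = 1 − Σzᵢ/Kᵢ = -0.963, so a root lies in (0, 1).
Newton–Raphson from ψ = 0.5:
  ψ = 0.500: g = -0.2297, g' = -1.028 → ψ = 0.277
  ψ = 0.277: g = 0.0064, g' = -1.150 → ψ = 0.282
Converged at ψ = 0.282.
Then V = ψ·F = 0.2823·260.6 = 73.6 mol/h and L = F − V = 187.0 mol/h.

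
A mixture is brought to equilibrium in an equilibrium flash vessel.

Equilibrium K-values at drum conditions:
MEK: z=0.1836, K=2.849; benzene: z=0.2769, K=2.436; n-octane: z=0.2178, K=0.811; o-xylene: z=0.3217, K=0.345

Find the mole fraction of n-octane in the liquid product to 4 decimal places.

Let ψ = V/F and solve Σ zᵢ(Kᵢ−1)/(1+ψ(Kᵢ−1)) = 0.
Feasibility: ΣzᵢKᵢ = 1.4852, Σzᵢ/Kᵢ = 1.3791 — both > 1, two phases present.
Iterate (Newton) starting at ψ = 0.5:
  ψ = 0.5000: g = 0.04906, g' = -0.6776 → ψ = 0.5724
  ψ = 0.5724: g = -0.00009, g' = -0.6832 → ψ = 0.5723
Converged at ψ = 0.5723.
Compositions from xᵢ = zᵢ/(1+ψ(Kᵢ−1)), yᵢ = Kᵢxᵢ:
  MEK: x = 0.0892, y = 0.2542
  benzene: x = 0.1520, y = 0.3703
  n-octane: x = 0.2442, y = 0.1981
  o-xylene: x = 0.5146, y = 0.1775

x_n-octane = 0.2442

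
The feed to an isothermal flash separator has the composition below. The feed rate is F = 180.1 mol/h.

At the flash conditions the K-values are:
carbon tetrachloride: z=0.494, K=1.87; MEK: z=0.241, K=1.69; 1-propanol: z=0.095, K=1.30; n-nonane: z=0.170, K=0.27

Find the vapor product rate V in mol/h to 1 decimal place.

Material balance + equilibrium reduce to Σ zᵢ(Kᵢ−1)/(1+V/F(Kᵢ−1)) = 0.
g(0) = ΣzᵢKᵢ − 1 = 0.500 and g(1) = 1 − Σzᵢ/Kᵢ = -0.109, so a root lies in (0, 1).
Newton iteration, V/F⁰ = 0.5:
  V/F = 0.500: g = 0.2525, g' = -0.476 → V/F = 1.000
  V/F = 1.000: g = -0.1095, g' = -1.395 → V/F = 0.922
  V/F = 0.922: g = -0.0166, g' = -1.009 → V/F = 0.905
Converged at V/F = 0.905.
Then V = V/F·F = 0.9045·180.1 = 162.9 mol/h and L = F − V = 17.2 mol/h.

V = 162.9 mol/h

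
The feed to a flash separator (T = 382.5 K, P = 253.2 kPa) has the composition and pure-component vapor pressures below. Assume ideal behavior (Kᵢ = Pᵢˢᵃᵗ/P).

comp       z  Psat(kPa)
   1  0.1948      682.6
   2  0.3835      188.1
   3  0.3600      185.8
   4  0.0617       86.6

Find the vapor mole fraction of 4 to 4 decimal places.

Raoult's law: Kᵢ = Pᵢˢᵃᵗ/P = Pᵢˢᵃᵗ/253.2.
  K_1 = 682.6/253.2 = 2.695893, K_2 = 188.1/253.2 = 0.742891, K_3 = 185.8/253.2 = 0.733807, K_4 = 86.6/253.2 = 0.342022
Rachford–Rice: g(β) = Σ zᵢ(Kᵢ−1)/(1+β(Kᵢ−1)) = 0.
g(0) = ΣzᵢKᵢ − 1 = 0.0953 and g(1) = 1 − Σzᵢ/Kᵢ = -0.2595, so a root lies in (0, 1).
Newton iteration, β⁰ = 0.5:
  β = 0.5000: g = -0.10542, g' = -0.2907 → β = 0.1374
  β = 0.1374: g = 0.02163, g' = -0.4555 → β = 0.1849
  β = 0.1849: g = 0.00098, g' = -0.4155 → β = 0.1872
Converged at β = 0.1872.
Compositions from xᵢ = zᵢ/(1+β(Kᵢ−1)), yᵢ = Kᵢxᵢ:
  1: x = 0.1479, y = 0.3986
  2: x = 0.4029, y = 0.2993
  3: x = 0.3789, y = 0.2780
  4: x = 0.0704, y = 0.0241

y_4 = 0.0241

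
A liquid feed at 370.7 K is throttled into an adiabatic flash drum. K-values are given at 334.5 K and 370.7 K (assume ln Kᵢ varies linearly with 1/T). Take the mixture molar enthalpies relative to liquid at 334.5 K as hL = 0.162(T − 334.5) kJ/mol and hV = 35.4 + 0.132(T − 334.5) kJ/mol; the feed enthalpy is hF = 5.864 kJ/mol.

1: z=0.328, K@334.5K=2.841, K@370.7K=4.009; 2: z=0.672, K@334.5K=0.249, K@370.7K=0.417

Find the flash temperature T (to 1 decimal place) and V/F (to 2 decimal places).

Adiabatic flash: solve Rachford–Rice at each trial T, then check hF = ψ·hV(T) + (1−ψ)·hL(T).
  T = 334.5 K: K = (2.841, 0.249), RR gives ψ = 0.072, H_out = 2.539 kJ/mol
  T = 370.7 K: K = (4.009, 0.417), RR gives ψ = 0.339, H_out = 17.506 kJ/mol
  T = 352.6 K: K = (3.405, 0.327), RR gives ψ = 0.208, H_out = 10.168 kJ/mol
  T = 343.6 K: K = (3.119, 0.286), RR gives ψ = 0.143, H_out = 6.480 kJ/mol
  T = 339.1 K: K = (2.980, 0.267), RR gives ψ = 0.108, H_out = 4.568 kJ/mol
  T = 341.4 K: K = (3.051, 0.277), RR gives ψ = 0.126, H_out = 5.553 kJ/mol
Linear interpolation between T = 341.4 (H_out = 5.553) and T = 343.6 (H_out = 6.480) on hF = 5.864 gives T ≈ 342.1 K, at which ψ = 0.13.

T = 342.1 K, V/F = 0.13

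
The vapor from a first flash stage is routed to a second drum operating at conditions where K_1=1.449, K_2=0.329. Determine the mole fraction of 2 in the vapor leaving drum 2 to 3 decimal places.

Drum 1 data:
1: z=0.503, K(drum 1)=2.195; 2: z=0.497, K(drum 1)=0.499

Drum 1:
Let ψ₁ = V/F and solve Σ zᵢ(Kᵢ−1)/(1+ψ₁(Kᵢ−1)) = 0.
Check two-phase: ΣzᵢKᵢ = 1.352 > 1 and Σzᵢ/Kᵢ = 1.225 > 1, so g(0) = 0.352 > 0 and g(1) = -0.225 < 0.
Binary case is linear: z₁(K₁−1)(1+ψ₁(K₂−1)) + z₂(K₂−1)(1+ψ₁(K₁−1)) = 0
⇒ ψ₁ = [z₁(K₁−1)+z₂(K₂−1)] / [−(K₁−1)(K₂−1)] = 0.3521/0.5987 = 0.588
Drum-1 compositions:
  1: x = 0.295, y = 0.648
  2: x = 0.705, y = 0.352
Drum-2 feed = drum-1 vapor: z₂ = (0.6484, 0.3516).
Drum 2:
Binary case is linear: z₁(K₁−1)(1+ψ₂(K₂−1)) + z₂(K₂−1)(1+ψ₂(K₁−1)) = 0
⇒ ψ₂ = [z₁(K₁−1)+z₂(K₂−1)] / [−(K₁−1)(K₂−1)] = 0.0552/0.3013 = 0.183
  1: x = 0.599, y = 0.868
  2: x = 0.401, y = 0.132

y_2 (drum 2) = 0.132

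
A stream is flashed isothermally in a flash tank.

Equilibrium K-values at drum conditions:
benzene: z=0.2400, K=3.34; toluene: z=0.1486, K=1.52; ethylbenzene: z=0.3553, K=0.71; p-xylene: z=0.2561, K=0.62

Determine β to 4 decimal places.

β = 0.7237

Let β = V/F and solve Σ zᵢ(Kᵢ−1)/(1+β(Kᵢ−1)) = 0.
Feasibility: ΣzᵢKᵢ = 1.4385, Σzᵢ/Kᵢ = 1.0831 — both > 1, two phases present.
Newton iteration, β⁰ = 0.5:
  β = 0.5000: g = 0.07947, g' = -0.4016 → β = 0.6979
  β = 0.6979: g = 0.00837, g' = -0.3266 → β = 0.7235
  β = 0.7235: g = 0.00008, g' = -0.3206 → β = 0.7237
Converged at β = 0.7237.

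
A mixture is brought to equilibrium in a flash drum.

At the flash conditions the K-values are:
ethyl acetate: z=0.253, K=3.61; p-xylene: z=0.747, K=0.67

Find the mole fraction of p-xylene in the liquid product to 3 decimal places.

Let β = V/F and solve Σ zᵢ(Kᵢ−1)/(1+β(Kᵢ−1)) = 0.
g(0) = ΣzᵢKᵢ − 1 = 0.414 and g(1) = 1 − Σzᵢ/Kᵢ = -0.185, so a root lies in (0, 1).
Binary case is linear: z₁(K₁−1)(1+β(K₂−1)) + z₂(K₂−1)(1+β(K₁−1)) = 0
⇒ β = [z₁(K₁−1)+z₂(K₂−1)] / [−(K₁−1)(K₂−1)] = 0.4138/0.8613 = 0.480
Compositions from xᵢ = zᵢ/(1+β(Kᵢ−1)), yᵢ = Kᵢxᵢ:
  ethyl acetate: x = 0.112, y = 0.405
  p-xylene: x = 0.888, y = 0.595

x_p-xylene = 0.888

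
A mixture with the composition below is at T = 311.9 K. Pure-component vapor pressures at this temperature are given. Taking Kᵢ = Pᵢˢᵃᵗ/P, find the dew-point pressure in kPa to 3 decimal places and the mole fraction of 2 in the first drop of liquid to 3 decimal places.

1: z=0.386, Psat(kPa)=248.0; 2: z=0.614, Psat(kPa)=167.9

At the dew point ψ → 1, so Σzᵢ/Kᵢ = 1 with Kᵢ = Pᵢˢᵃᵗ/P ⇒ 1/P = Σzᵢ/Pᵢˢᵃᵗ.
1/P = 0.386/248.0 + 0.614/167.9 = 0.005213 ⇒ P = 191.814 kPa
xᵢ = zᵢP/Pᵢˢᵃᵗ ⇒ x_2 = 0.614·191.814/167.9 = 0.701

Pdew = 191.814 kPa, x_2 = 0.701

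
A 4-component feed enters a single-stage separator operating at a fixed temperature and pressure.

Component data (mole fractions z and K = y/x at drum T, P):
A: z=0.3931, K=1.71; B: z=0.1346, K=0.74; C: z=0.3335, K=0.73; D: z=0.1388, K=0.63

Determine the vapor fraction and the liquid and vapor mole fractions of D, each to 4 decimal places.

ψ = 0.4925, x_D = 0.1697, y_D = 0.1069

Material balance + equilibrium reduce to Σ zᵢ(Kᵢ−1)/(1+ψ(Kᵢ−1)) = 0.
Feasibility: ΣzᵢKᵢ = 1.1027, Σzᵢ/Kᵢ = 1.0889 — both > 1, two phases present.
Newton iteration, ψ⁰ = 0.65:
  ψ = 0.6500: g = -0.02797, g' = -0.1747 → ψ = 0.4898
  ψ = 0.4898: g = 0.00049, g' = -0.1817 → ψ = 0.4925
Converged at ψ = 0.4925.
Compositions from xᵢ = zᵢ/(1+ψ(Kᵢ−1)), yᵢ = Kᵢxᵢ:
  A: x = 0.2913, y = 0.4980
  B: x = 0.1544, y = 0.1142
  C: x = 0.3846, y = 0.2808
  D: x = 0.1697, y = 0.1069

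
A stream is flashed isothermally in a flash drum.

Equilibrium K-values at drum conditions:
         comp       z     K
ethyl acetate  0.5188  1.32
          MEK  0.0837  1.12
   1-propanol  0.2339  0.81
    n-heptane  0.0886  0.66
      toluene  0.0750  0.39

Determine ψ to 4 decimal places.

Material balance + equilibrium reduce to Σ zᵢ(Kᵢ−1)/(1+ψ(Kᵢ−1)) = 0.
Feasibility: ΣzᵢKᵢ = 1.0557, Σzᵢ/Kᵢ = 1.0831 — both > 1, two phases present.
Newton iteration, ψ⁰ = 0.5:
  ψ = 0.5000: g = 0.00137, g' = -0.1235 → ψ = 0.5111
  ψ = 0.5111: g = -0.00001, g' = -0.1246 → ψ = 0.5110
Converged at ψ = 0.5110.

ψ = 0.5110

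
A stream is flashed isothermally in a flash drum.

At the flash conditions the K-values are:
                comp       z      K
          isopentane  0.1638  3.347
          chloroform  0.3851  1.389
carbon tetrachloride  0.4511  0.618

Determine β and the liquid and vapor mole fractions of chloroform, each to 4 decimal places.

β = 0.7989, x_chloroform = 0.2938, y_chloroform = 0.4081

Rachford–Rice: g(β) = Σ zᵢ(Kᵢ−1)/(1+β(Kᵢ−1)) = 0.
g(0) = ΣzᵢKᵢ − 1 = 0.3619 and g(1) = 1 − Σzᵢ/Kᵢ = -0.0561, so a root lies in (0, 1).
Iterate (Newton) starting at β = 0.36:
  β = 0.3600: g = 0.13998, g' = -0.3984 → β = 0.7114
  β = 0.7114: g = 0.02473, g' = -0.2865 → β = 0.7977
  β = 0.7977: g = 0.00034, g' = -0.2795 → β = 0.7989
Converged at β = 0.7989.
Compositions from xᵢ = zᵢ/(1+β(Kᵢ−1)), yᵢ = Kᵢxᵢ:
  isopentane: x = 0.0570, y = 0.1907
  chloroform: x = 0.2938, y = 0.4081
  carbon tetrachloride: x = 0.6492, y = 0.4012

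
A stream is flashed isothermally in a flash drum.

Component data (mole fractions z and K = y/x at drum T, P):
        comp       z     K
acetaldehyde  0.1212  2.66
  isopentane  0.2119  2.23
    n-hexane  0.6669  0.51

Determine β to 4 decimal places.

β = 0.1965

Iterate (Newton) starting at β = 0.5:
  β = 0.5000: g = -0.16150, g' = -0.5035 → β = 0.1793
  β = 0.1793: g = 0.01034, g' = -0.6060 → β = 0.1963
  β = 0.1963: g = 0.00010, g' = -0.5940 → β = 0.1965
Converged at β = 0.1965.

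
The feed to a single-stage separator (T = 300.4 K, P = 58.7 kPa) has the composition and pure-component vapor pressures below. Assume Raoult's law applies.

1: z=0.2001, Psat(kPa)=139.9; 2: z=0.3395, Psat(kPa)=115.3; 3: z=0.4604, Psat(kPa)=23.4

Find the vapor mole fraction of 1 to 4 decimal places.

Raoult's law: Kᵢ = Pᵢˢᵃᵗ/P = Pᵢˢᵃᵗ/58.7.
  K_1 = 139.9/58.7 = 2.383305, K_2 = 115.3/58.7 = 1.964225, K_3 = 23.4/58.7 = 0.398637
Rachford–Rice: g(ψ) = Σ zᵢ(Kᵢ−1)/(1+ψ(Kᵢ−1)) = 0.
Feasibility: ΣzᵢKᵢ = 1.3273, Σzᵢ/Kᵢ = 1.4117 — both > 1, two phases present.
Iterate (Newton) starting at ψ = 0.69:
  ψ = 0.6900: g = -0.13503, g' = -0.7005 → ψ = 0.4972
  ψ = 0.4972: g = -0.00970, g' = -0.6175 → ψ = 0.4815
Converged at ψ = 0.4815.
Compositions from xᵢ = zᵢ/(1+ψ(Kᵢ−1)), yᵢ = Kᵢxᵢ:
  1: x = 0.1201, y = 0.2862
  2: x = 0.2319, y = 0.4554
  3: x = 0.6480, y = 0.2583

y_1 = 0.2862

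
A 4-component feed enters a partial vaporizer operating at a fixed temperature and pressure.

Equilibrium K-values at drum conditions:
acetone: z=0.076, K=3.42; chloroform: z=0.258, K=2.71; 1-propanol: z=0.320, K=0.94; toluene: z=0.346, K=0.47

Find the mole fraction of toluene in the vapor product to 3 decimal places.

y_toluene = 0.240

Material balance + equilibrium reduce to Σ zᵢ(Kᵢ−1)/(1+ψ(Kᵢ−1)) = 0.
g(0) = ΣzᵢKᵢ − 1 = 0.423 and g(1) = 1 − Σzᵢ/Kᵢ = -0.194, so a root lies in (0, 1).
Newton iteration, ψ⁰ = 0.36:
  ψ = 0.360: g = 0.1251, g' = -0.566 → ψ = 0.581
  ψ = 0.581: g = 0.0128, g' = -0.471 → ψ = 0.608
Converged at ψ = 0.608.
Compositions from xᵢ = zᵢ/(1+ψ(Kᵢ−1)), yᵢ = Kᵢxᵢ:
  acetone: x = 0.031, y = 0.105
  chloroform: x = 0.126, y = 0.343
  1-propanol: x = 0.332, y = 0.312
  toluene: x = 0.511, y = 0.240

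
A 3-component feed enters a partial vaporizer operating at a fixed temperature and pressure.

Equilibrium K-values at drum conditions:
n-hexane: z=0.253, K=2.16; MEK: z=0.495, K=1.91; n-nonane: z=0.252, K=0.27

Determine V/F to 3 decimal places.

Iterate (Newton) starting at V/F = 0.5:
  V/F = 0.500: g = 0.2056, g' = -0.663 → V/F = 0.810
  V/F = 0.810: g = -0.0396, g' = -1.031 → V/F = 0.772
  V/F = 0.772: g = -0.0018, g' = -0.941 → V/F = 0.770
Converged at V/F = 0.770.

V/F = 0.770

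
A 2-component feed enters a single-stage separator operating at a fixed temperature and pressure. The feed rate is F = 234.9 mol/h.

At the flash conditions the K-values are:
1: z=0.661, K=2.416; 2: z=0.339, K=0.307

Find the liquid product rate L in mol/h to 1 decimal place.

L = 67.1 mol/h

Binary case is linear: z₁(K₁−1)(1+ψ(K₂−1)) + z₂(K₂−1)(1+ψ(K₁−1)) = 0
⇒ ψ = [z₁(K₁−1)+z₂(K₂−1)] / [−(K₁−1)(K₂−1)] = 0.7010/0.9813 = 0.714
Then V = ψ·F = 0.7144·234.9 = 167.8 mol/h and L = F − V = 67.1 mol/h.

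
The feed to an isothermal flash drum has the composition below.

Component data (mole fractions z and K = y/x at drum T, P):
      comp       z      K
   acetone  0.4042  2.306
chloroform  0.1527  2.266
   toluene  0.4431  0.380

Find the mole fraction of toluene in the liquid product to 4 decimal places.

Rachford–Rice: g(ψ) = Σ zᵢ(Kᵢ−1)/(1+ψ(Kᵢ−1)) = 0.
Check two-phase: ΣzᵢKᵢ = 1.4465 > 1 and Σzᵢ/Kᵢ = 1.4087 > 1, so g(0) = 0.4465 > 0 and g(1) = -0.4087 < 0.
Newton–Raphson from ψ = 0.46:
  ψ = 0.4600: g = 0.06761, g' = -0.7002 → ψ = 0.5566
  ψ = 0.5566: g = -0.00037, g' = -0.7125 → ψ = 0.5560
Converged at ψ = 0.5560.
Compositions from xᵢ = zᵢ/(1+ψ(Kᵢ−1)), yᵢ = Kᵢxᵢ:
  acetone: x = 0.2342, y = 0.5400
  chloroform: x = 0.0896, y = 0.2031
  toluene: x = 0.6762, y = 0.2570

x_toluene = 0.6762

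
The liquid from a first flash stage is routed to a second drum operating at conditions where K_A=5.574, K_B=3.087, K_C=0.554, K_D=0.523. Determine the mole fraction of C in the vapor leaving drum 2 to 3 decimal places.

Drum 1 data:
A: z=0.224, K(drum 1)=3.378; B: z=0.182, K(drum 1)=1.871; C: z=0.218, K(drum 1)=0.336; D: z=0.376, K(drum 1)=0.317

y_C (drum 2) = 0.174

Drum 1:
Let ψ₁ = V/F and solve Σ zᵢ(Kᵢ−1)/(1+ψ₁(Kᵢ−1)) = 0.
Feasibility: ΣzᵢKᵢ = 1.290, Σzᵢ/Kᵢ = 1.999 — both > 1, two phases present.
Newton iteration, ψ₁⁰ = 0.48:
  ψ₁ = 0.480: g = -0.2340, g' = -0.940 → ψ₁ = 0.231
Converged at ψ₁ = 0.231.
Drum-1 compositions:
  A: x = 0.145, y = 0.488
  B: x = 0.152, y = 0.284
  C: x = 0.257, y = 0.087
  D: x = 0.446, y = 0.142
Drum-2 feed = drum-1 liquid: z₂ = (0.1446, 0.1515, 0.2575, 0.4464).
Drum 2:
Rachford–Rice: g(ψ₂) = Σ zᵢ(Kᵢ−1)/(1+ψ₂(Kᵢ−1)) = 0.
g(0) = ΣzᵢKᵢ − 1 = 0.650 and g(1) = 1 − Σzᵢ/Kᵢ = -0.393, so a root lies in (0, 1).
Iterate (Newton) starting at ψ₂ = 0.6:
  ψ₂ = 0.600: g = -0.1380, g' = -0.641 → ψ₂ = 0.385
  ψ₂ = 0.385: g = 0.0158, g' = -0.828 → ψ₂ = 0.404
Converged at ψ₂ = 0.404.
  A: x = 0.051, y = 0.283
  B: x = 0.082, y = 0.254
  C: x = 0.314, y = 0.174
  D: x = 0.553, y = 0.289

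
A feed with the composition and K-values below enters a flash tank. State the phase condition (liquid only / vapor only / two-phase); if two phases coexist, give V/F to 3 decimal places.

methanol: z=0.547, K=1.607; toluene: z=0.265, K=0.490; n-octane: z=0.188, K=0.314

two-phase, V/F = 0.189

ΣzᵢKᵢ = 1.068; Σzᵢ/Kᵢ = 1.480.
Both exceed 1, so a two-phase solution exists.
Let ψ = V/F and solve Σ zᵢ(Kᵢ−1)/(1+ψ(Kᵢ−1)) = 0.
Newton–Raphson from ψ = 0.5:
  ψ = 0.500: g = -0.1230, g' = -0.448 → ψ = 0.225
  ψ = 0.225: g = -0.0132, g' = -0.368 → ψ = 0.190
  ψ = 0.190: g = -0.0001, g' = -0.363 → ψ = 0.189
Converged at ψ = 0.189.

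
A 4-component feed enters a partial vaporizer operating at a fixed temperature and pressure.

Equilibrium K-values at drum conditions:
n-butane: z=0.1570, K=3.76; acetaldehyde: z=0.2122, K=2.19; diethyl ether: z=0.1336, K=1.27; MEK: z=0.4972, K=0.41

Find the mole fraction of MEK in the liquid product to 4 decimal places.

Material balance + equilibrium reduce to Σ zᵢ(Kᵢ−1)/(1+ψ(Kᵢ−1)) = 0.
g(0) = ΣzᵢKᵢ − 1 = 0.4286 and g(1) = 1 − Σzᵢ/Kᵢ = -0.4565, so a root lies in (0, 1).
Newton–Raphson from ψ = 0.5:
  ψ = 0.5000: g = -0.04393, g' = -0.6850 → ψ = 0.4359
  ψ = 0.4359: g = 0.00034, g' = -0.6982 → ψ = 0.4364
Converged at ψ = 0.4364.
Compositions from xᵢ = zᵢ/(1+ψ(Kᵢ−1)), yᵢ = Kᵢxᵢ:
  n-butane: x = 0.0712, y = 0.2678
  acetaldehyde: x = 0.1397, y = 0.3059
  diethyl ether: x = 0.1195, y = 0.1518
  MEK: x = 0.6696, y = 0.2745

x_MEK = 0.6696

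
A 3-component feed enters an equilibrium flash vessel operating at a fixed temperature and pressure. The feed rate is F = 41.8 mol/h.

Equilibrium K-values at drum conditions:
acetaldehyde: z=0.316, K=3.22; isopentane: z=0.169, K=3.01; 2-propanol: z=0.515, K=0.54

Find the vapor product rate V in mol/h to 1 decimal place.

Let ψ = V/F and solve Σ zᵢ(Kᵢ−1)/(1+ψ(Kᵢ−1)) = 0.
g(0) = ΣzᵢKᵢ − 1 = 0.804 and g(1) = 1 − Σzᵢ/Kᵢ = -0.108, so a root lies in (0, 1).
Newton–Raphson from ψ = 0.65:
  ψ = 0.650: g = 0.0965, g' = -0.611 → ψ = 0.808
  ψ = 0.808: g = 0.0036, g' = -0.575 → ψ = 0.814
Converged at ψ = 0.814.
Then V = ψ·F = 0.8141·41.8 = 34.0 mol/h and L = F − V = 7.8 mol/h.

V = 34.0 mol/h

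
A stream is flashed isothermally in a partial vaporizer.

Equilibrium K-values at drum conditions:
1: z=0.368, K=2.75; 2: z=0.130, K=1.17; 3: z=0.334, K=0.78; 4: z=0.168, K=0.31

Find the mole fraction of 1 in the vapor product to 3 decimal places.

y_1 = 0.456

Rachford–Rice: g(ψ) = Σ zᵢ(Kᵢ−1)/(1+ψ(Kᵢ−1)) = 0.
Feasibility: ΣzᵢKᵢ = 1.477, Σzᵢ/Kᵢ = 1.215 — both > 1, two phases present.
Newton iteration, ψ⁰ = 0.5:
  ψ = 0.500: g = 0.1043, g' = -0.531 → ψ = 0.697
Converged at ψ = 0.697.
Compositions from xᵢ = zᵢ/(1+ψ(Kᵢ−1)), yᵢ = Kᵢxᵢ:
  1: x = 0.166, y = 0.456
  2: x = 0.116, y = 0.136
  3: x = 0.394, y = 0.308
  4: x = 0.323, y = 0.100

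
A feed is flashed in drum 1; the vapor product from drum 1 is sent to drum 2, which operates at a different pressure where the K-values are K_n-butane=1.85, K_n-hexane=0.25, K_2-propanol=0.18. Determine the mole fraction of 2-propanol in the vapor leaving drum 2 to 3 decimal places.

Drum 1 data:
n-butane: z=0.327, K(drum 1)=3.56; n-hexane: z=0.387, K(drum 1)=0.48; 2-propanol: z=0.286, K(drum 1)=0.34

y_2-propanol (drum 2) = 0.034

Drum 1:
Rachford–Rice: g(ψ₁) = Σ zᵢ(Kᵢ−1)/(1+ψ₁(Kᵢ−1)) = 0.
g(0) = ΣzᵢKᵢ − 1 = 0.447 and g(1) = 1 − Σzᵢ/Kᵢ = -0.739, so a root lies in (0, 1).
Newton iteration, ψ₁⁰ = 0.5:
  ψ₁ = 0.500: g = -0.1865, g' = -0.881 → ψ₁ = 0.288
  ψ₁ = 0.288: g = 0.0118, g' = -1.044 → ψ₁ = 0.300
Converged at ψ₁ = 0.300.
Drum-1 compositions:
  n-butane: x = 0.185, y = 0.659
  n-hexane: x = 0.458, y = 0.220
  2-propanol: x = 0.357, y = 0.121
Drum-2 feed = drum-1 vapor: z₂ = (0.6587, 0.2201, 0.1212).
Drum 2:
Let ψ₂ = V/F and solve Σ zᵢ(Kᵢ−1)/(1+ψ₂(Kᵢ−1)) = 0.
Check two-phase: ΣzᵢKᵢ = 1.295 > 1 and Σzᵢ/Kᵢ = 1.910 > 1, so g(0) = 0.295 > 0 and g(1) = -0.910 < 0.
Newton iteration, ψ₂⁰ = 0.63:
  ψ₂ = 0.630: g = -0.1538, g' = -0.995 → ψ₂ = 0.475
  ψ₂ = 0.475: g = -0.0207, g' = -0.759 → ψ₂ = 0.448
Converged at ψ₂ = 0.448.
  n-butane: x = 0.477, y = 0.883
  n-hexane: x = 0.331, y = 0.083
  2-propanol: x = 0.192, y = 0.034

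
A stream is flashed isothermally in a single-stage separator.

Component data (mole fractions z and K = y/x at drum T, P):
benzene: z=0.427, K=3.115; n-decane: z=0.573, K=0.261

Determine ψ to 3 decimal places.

ψ = 0.307

Material balance + equilibrium reduce to Σ zᵢ(Kᵢ−1)/(1+ψ(Kᵢ−1)) = 0.
Check two-phase: ΣzᵢKᵢ = 1.480 > 1 and Σzᵢ/Kᵢ = 2.332 > 1, so g(0) = 0.480 > 0 and g(1) = -1.332 < 0.
Iterate (Newton) starting at ψ = 0.5:
  ψ = 0.500: g = -0.2327, g' = -1.238 → ψ = 0.312
  ψ = 0.312: g = -0.0064, g' = -1.222 → ψ = 0.307
Converged at ψ = 0.307.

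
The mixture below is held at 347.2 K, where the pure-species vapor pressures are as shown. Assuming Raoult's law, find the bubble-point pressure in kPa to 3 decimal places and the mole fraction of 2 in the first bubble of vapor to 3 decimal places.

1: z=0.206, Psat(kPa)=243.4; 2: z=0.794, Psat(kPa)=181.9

Pbub = 194.569 kPa, y_2 = 0.742

At the bubble point ψ → 0, so ΣzᵢKᵢ = 1 with Kᵢ = Pᵢˢᵃᵗ/P ⇒ P = ΣzᵢPᵢˢᵃᵗ.
P = 0.206·243.4 + 0.794·181.9 = 194.569 kPa
yᵢ = zᵢPᵢˢᵃᵗ/P ⇒ y_2 = 0.794·181.9/194.569 = 0.742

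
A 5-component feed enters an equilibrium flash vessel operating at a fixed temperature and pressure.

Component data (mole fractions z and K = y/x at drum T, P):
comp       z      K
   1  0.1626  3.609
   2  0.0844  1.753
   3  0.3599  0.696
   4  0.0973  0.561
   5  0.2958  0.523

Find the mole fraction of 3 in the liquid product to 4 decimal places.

Rachford–Rice: g(ψ) = Σ zᵢ(Kᵢ−1)/(1+ψ(Kᵢ−1)) = 0.
Feasibility: ΣzᵢKᵢ = 1.1946, Σzᵢ/Kᵢ = 1.3493 — both > 1, two phases present.
Newton iteration, ψ⁰ = 0.5:
  ψ = 0.5000: g = -0.13878, g' = -0.4268 → ψ = 0.1748
  ψ = 0.1748: g = 0.03176, g' = -0.6986 → ψ = 0.2203
  ψ = 0.2203: g = 0.00170, g' = -0.6268 → ψ = 0.2230
Converged at ψ = 0.2230.
Compositions from xᵢ = zᵢ/(1+ψ(Kᵢ−1)), yᵢ = Kᵢxᵢ:
  1: x = 0.1028, y = 0.3710
  2: x = 0.0723, y = 0.1267
  3: x = 0.3861, y = 0.2687
  4: x = 0.1079, y = 0.0605
  5: x = 0.3310, y = 0.1731

x_3 = 0.3861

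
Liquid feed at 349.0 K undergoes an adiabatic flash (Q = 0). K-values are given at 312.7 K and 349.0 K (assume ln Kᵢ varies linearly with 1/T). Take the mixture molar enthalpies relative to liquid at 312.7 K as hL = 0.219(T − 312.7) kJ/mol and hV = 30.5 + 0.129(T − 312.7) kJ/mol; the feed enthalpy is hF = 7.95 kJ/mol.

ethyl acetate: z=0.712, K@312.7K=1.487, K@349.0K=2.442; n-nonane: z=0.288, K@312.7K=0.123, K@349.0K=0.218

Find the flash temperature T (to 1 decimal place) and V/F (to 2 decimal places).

T = 313.9 K, V/F = 0.25

Adiabatic flash: solve Rachford–Rice at each trial T, then check hF = ψ·hV(T) + (1−ψ)·hL(T).
  T = 312.7 K: K = (1.487, 0.123), RR gives ψ = 0.220, H_out = 6.725 kJ/mol
  T = 349.0 K: K = (2.442, 0.218), RR gives ψ = 0.711, H_out = 27.306 kJ/mol
  T = 330.9 K: K = (1.933, 0.166), RR gives ψ = 0.546, H_out = 19.731 kJ/mol
  T = 321.8 K: K = (1.702, 0.144), RR gives ψ = 0.421, H_out = 14.490 kJ/mol
  T = 317.2 K: K = (1.591, 0.133), RR gives ψ = 0.334, H_out = 11.036 kJ/mol
  T = 314.9 K: K = (1.537, 0.128), RR gives ψ = 0.280, H_out = 8.979 kJ/mol
Linear interpolation between T = 312.7 (H_out = 6.725) and T = 314.9 (H_out = 8.979) on hF = 7.95 gives T ≈ 313.9 K, at which ψ = 0.25.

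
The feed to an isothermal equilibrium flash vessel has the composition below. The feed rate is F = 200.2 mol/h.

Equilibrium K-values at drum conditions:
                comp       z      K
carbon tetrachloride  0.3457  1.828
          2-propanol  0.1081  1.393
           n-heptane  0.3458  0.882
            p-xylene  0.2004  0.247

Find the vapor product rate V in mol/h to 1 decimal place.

V = 76.4 mol/h

Material balance + equilibrium reduce to Σ zᵢ(Kᵢ−1)/(1+ψ(Kᵢ−1)) = 0.
g(0) = ΣzᵢKᵢ − 1 = 0.1370 and g(1) = 1 − Σzᵢ/Kᵢ = -0.4701, so a root lies in (0, 1).
Newton iteration, ψ⁰ = 0.38:
  ψ = 0.3800: g = 0.00059, g' = -0.3780 → ψ = 0.3816
Converged at ψ = 0.3816.
Then V = ψ·F = 0.3816·200.2 = 76.4 mol/h and L = F − V = 123.8 mol/h.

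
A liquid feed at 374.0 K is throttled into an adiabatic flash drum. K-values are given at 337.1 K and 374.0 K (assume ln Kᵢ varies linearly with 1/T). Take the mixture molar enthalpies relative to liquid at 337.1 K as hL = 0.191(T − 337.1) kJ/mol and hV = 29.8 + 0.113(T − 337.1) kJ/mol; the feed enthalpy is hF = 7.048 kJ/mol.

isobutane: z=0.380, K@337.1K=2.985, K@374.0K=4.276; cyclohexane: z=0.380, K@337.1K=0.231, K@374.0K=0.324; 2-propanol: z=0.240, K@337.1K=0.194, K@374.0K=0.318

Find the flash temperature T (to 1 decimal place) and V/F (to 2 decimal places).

T = 342.3 K, V/F = 0.21

Adiabatic flash: solve Rachford–Rice at each trial T, then check hF = ψ·hV(T) + (1−ψ)·hL(T).
  T = 337.1 K: K = (2.985, 0.231, 0.194), RR gives ψ = 0.173, H_out = 5.147 kJ/mol
  T = 374.0 K: K = (4.276, 0.324, 0.318), RR gives ψ = 0.371, H_out = 17.034 kJ/mol
  T = 355.6 K: K = (3.608, 0.276, 0.252), RR gives ψ = 0.280, H_out = 11.485 kJ/mol
  T = 346.4 K: K = (3.292, 0.253, 0.222), RR gives ψ = 0.230, H_out = 8.468 kJ/mol
  T = 341.8 K: K = (3.138, 0.242, 0.208), RR gives ψ = 0.203, H_out = 6.867 kJ/mol
  T = 344.1 K: K = (3.215, 0.248, 0.215), RR gives ψ = 0.217, H_out = 7.676 kJ/mol
Linear interpolation between T = 341.8 (H_out = 6.867) and T = 344.1 (H_out = 7.676) on hF = 7.048 gives T ≈ 342.3 K, at which ψ = 0.21.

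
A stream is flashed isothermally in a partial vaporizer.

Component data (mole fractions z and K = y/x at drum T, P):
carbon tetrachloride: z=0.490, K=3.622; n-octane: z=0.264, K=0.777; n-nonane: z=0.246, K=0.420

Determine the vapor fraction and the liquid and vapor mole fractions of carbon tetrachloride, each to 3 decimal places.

ψ = 0.915, x_carbon tetrachloride = 0.144, y_carbon tetrachloride = 0.522

Rachford–Rice: g(ψ) = Σ zᵢ(Kᵢ−1)/(1+ψ(Kᵢ−1)) = 0.
g(0) = ΣzᵢKᵢ − 1 = 1.083 and g(1) = 1 − Σzᵢ/Kᵢ = -0.061, so a root lies in (0, 1).
Newton iteration, ψ⁰ = 0.5:
  ψ = 0.500: g = 0.2887, g' = -0.812 → ψ = 0.856
  ψ = 0.856: g = 0.0400, g' = -0.666 → ψ = 0.916
  ψ = 0.916: g = -0.0006, g' = -0.688 → ψ = 0.915
Converged at ψ = 0.915.
Compositions from xᵢ = zᵢ/(1+ψ(Kᵢ−1)), yᵢ = Kᵢxᵢ:
  carbon tetrachloride: x = 0.144, y = 0.522
  n-octane: x = 0.332, y = 0.258
  n-nonane: x = 0.524, y = 0.220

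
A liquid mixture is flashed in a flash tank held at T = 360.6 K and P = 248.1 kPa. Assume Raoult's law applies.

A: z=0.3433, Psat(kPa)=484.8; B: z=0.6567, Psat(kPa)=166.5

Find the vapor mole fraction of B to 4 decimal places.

y_B = 0.4991

Raoult's law: Kᵢ = Pᵢˢᵃᵗ/P = Pᵢˢᵃᵗ/248.1.
  K_A = 484.8/248.1 = 1.954051, K_B = 166.5/248.1 = 0.671100
Material balance + equilibrium reduce to Σ zᵢ(Kᵢ−1)/(1+ψ(Kᵢ−1)) = 0.
Feasibility: ΣzᵢKᵢ = 1.1115, Σzᵢ/Kᵢ = 1.1542 — both > 1, two phases present.
Binary case is linear: z₁(K₁−1)(1+ψ(K₂−1)) + z₂(K₂−1)(1+ψ(K₁−1)) = 0
⇒ ψ = [z₁(K₁−1)+z₂(K₂−1)] / [−(K₁−1)(K₂−1)] = 0.11154/0.31379 = 0.3555
Compositions from xᵢ = zᵢ/(1+ψ(Kᵢ−1)), yᵢ = Kᵢxᵢ:
  A: x = 0.2564, y = 0.5009
  B: x = 0.7436, y = 0.4991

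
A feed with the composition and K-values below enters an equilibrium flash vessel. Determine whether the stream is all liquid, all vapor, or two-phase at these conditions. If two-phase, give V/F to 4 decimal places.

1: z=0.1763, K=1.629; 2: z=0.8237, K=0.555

ΣzᵢKᵢ = 0.7443; Σzᵢ/Kᵢ = 1.5924.
Since ΣzᵢKᵢ < 1 the mixture is below its bubble point — single liquid phase.

all liquid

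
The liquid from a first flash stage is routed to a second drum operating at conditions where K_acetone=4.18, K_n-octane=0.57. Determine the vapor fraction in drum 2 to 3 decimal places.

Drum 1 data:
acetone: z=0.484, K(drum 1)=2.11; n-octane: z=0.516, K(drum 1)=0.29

Drum 1:
Binary case is linear: z₁(K₁−1)(1+ψ₁(K₂−1)) + z₂(K₂−1)(1+ψ₁(K₁−1)) = 0
⇒ ψ₁ = [z₁(K₁−1)+z₂(K₂−1)] / [−(K₁−1)(K₂−1)] = 0.1709/0.7881 = 0.217
Drum-1 compositions:
  acetone: x = 0.390, y = 0.823
  n-octane: x = 0.610, y = 0.177
Drum-2 feed = drum-1 liquid: z₂ = (0.3901, 0.6099).
Drum 2:
Rachford–Rice: g(ψ₂) = Σ zᵢ(Kᵢ−1)/(1+ψ₂(Kᵢ−1)) = 0.
g(0) = ΣzᵢKᵢ − 1 = 0.978 and g(1) = 1 − Σzᵢ/Kᵢ = -0.163, so a root lies in (0, 1).
Binary case is linear: z₁(K₁−1)(1+ψ₂(K₂−1)) + z₂(K₂−1)(1+ψ₂(K₁−1)) = 0
⇒ ψ₂ = [z₁(K₁−1)+z₂(K₂−1)] / [−(K₁−1)(K₂−1)] = 0.9783/1.3674 = 0.715
  acetone: x = 0.119, y = 0.498
  n-octane: x = 0.881, y = 0.502

V/F (drum 2) = 0.715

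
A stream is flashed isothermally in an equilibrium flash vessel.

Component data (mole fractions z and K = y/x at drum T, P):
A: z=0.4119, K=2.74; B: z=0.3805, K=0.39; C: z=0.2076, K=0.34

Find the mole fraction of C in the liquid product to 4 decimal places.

x_C = 0.2628

Newton iteration, V/F⁰ = 0.55:
  V/F = 0.5500: g = -0.19816, g' = -0.8691 → V/F = 0.3220
  V/F = 0.3220: g = -0.00349, g' = -0.8773 → V/F = 0.3180
Converged at V/F = 0.3180.
Compositions from xᵢ = zᵢ/(1+V/F(Kᵢ−1)), yᵢ = Kᵢxᵢ:
  A: x = 0.2652, y = 0.7266
  B: x = 0.4721, y = 0.1841
  C: x = 0.2628, y = 0.0893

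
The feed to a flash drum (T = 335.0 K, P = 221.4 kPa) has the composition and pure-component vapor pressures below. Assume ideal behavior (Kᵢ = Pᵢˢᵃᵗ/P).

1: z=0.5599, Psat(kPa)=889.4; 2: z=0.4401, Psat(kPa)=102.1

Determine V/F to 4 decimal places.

Raoult's law: Kᵢ = Pᵢˢᵃᵗ/P = Pᵢˢᵃᵗ/221.4.
  K_1 = 889.4/221.4 = 4.017164, K_2 = 102.1/221.4 = 0.461156
Newton iteration, V/F⁰ = 0.38:
  V/F = 0.3800: g = 0.48879, g' = -1.3083 → V/F = 0.7536
  V/F = 0.7536: g = 0.11672, g' = -0.8378 → V/F = 0.8929
  V/F = 0.8929: g = 0.00024, g' = -0.8482 → V/F = 0.8932
Converged at V/F = 0.8932.

V/F = 0.8932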